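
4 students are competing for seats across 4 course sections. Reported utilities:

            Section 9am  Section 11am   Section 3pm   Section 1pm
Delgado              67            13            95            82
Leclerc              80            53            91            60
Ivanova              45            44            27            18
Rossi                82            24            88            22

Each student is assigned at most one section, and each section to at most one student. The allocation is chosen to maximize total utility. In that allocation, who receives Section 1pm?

This is the linear assignment problem.
Optimal: Delgado→Section 1pm (82 points), Leclerc→Section 3pm (91 points), Ivanova→Section 11am (44 points), Rossi→Section 9am (82 points) — total 82+91+44+82 = 299 points.
Max-entry greedy (repeatedly take the single best remaining cell) gives 281 points, worse by 18.
Next-best assignment: Delgado→Section 1pm, Leclerc→Section 9am, Ivanova→Section 11am, Rossi→Section 3pm = 294 points.
Checked against all permutations: 299 points is optimal.
Delgado's own top section is Section 3pm (95 points), but forcing Delgado→Section 3pm and reassigning the rest optimally gives only 281 points — worse by 18.

Delgado receives Section 1pm.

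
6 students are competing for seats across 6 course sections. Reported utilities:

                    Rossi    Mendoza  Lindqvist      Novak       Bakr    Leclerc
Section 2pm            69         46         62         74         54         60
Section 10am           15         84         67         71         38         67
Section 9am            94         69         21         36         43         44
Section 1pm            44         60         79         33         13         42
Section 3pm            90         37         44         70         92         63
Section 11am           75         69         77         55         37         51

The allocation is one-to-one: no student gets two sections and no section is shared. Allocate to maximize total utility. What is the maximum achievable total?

Maximum total: 475 points

Optimal: Rossi→Section 9am (94 points), Mendoza→Section 11am (69 points), Lindqvist→Section 1pm (79 points), Novak→Section 2pm (74 points), Bakr→Section 3pm (92 points), Leclerc→Section 10am (67 points) — total 94+69+79+74+92+67 = 475 points.
Column-greedy (each section in turn goes to its best remaining student) gives 474 points, worse by 1.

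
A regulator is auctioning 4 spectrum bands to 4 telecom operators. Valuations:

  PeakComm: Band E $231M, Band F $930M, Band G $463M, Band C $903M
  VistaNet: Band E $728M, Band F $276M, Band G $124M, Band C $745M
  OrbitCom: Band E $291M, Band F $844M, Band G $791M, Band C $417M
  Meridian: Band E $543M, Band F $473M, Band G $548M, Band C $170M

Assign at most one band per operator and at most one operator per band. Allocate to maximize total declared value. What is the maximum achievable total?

Max total: $3023M

This is a one-to-one assignment (maximum-weight bipartite matching).
Optimal: PeakComm→Band C ($903M), VistaNet→Band E ($728M), OrbitCom→Band F ($844M), Meridian→Band G ($548M) — total 903+728+844+548 = $3023M.
Max-entry greedy (repeatedly take the single best remaining cell) gives $3009M, worse by 14.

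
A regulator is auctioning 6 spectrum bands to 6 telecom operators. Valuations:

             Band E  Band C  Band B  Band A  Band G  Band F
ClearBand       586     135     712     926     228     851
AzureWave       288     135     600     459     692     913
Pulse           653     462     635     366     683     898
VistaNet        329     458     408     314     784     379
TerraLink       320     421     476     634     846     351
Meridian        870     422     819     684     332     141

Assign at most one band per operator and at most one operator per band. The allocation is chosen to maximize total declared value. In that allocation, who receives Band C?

VistaNet receives Band C.

Optimal: ClearBand→Band A ($926M), AzureWave→Band F ($913M), Pulse→Band B ($635M), VistaNet→Band C ($458M), TerraLink→Band G ($846M), Meridian→Band E ($870M) — total 926+913+635+458+846+870 = $4648M.
Row-greedy (each operator in turn takes its best remaining band) gives $4326M, worse by 322.
Next-best assignment: ClearBand→Band A, AzureWave→Band F, Pulse→Band E, VistaNet→Band C, TerraLink→Band G, Meridian→Band B = $4615M.
VistaNet's own top band is Band G ($784M), but forcing VistaNet→Band G and reassigning the rest optimally gives only $4549M — worse by 99.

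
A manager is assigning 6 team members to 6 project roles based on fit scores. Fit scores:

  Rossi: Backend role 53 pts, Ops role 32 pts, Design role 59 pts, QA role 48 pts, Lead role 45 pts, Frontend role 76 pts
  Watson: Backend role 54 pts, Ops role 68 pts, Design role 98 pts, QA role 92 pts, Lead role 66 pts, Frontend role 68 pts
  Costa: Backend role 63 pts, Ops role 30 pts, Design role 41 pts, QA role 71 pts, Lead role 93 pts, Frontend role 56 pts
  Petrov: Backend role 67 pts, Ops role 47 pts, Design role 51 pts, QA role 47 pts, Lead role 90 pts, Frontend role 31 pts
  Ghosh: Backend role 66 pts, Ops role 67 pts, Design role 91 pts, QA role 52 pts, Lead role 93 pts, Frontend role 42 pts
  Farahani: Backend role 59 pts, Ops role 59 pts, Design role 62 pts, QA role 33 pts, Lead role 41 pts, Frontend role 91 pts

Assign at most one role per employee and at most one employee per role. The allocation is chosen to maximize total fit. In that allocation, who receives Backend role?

Optimal: Rossi→Frontend role (76 pts), Watson→QA role (92 pts), Costa→Lead role (93 pts), Petrov→Backend role (67 pts), Ghosh→Design role (91 pts), Farahani→Ops role (59 pts) — total 76+92+93+67+91+59 = 478 pts.
Swapping Petrov↔Watson (Petrov→QA role 47 pts, Watson→Backend role 54 pts) loses 58.
Petrov's own top role is Lead role (90 pts), but forcing Petrov→Lead role and reassigning the rest optimally gives only 471 pts — worse by 7.

Petrov receives Backend role.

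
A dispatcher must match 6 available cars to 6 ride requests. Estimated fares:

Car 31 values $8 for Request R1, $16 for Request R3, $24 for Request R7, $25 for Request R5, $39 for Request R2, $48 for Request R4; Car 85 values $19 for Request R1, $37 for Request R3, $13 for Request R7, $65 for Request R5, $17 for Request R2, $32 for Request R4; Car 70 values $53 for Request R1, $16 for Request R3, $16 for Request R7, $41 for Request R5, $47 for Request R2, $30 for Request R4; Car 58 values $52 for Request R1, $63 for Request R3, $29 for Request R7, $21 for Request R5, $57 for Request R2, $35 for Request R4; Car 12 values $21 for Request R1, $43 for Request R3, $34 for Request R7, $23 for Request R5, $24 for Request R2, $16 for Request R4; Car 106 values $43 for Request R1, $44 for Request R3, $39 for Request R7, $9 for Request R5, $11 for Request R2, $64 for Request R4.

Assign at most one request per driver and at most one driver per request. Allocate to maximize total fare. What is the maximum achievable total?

This is a one-to-one assignment (maximum-weight bipartite matching).
Optimal: Car 31→Request R2 ($39), Car 85→Request R5 ($65), Car 70→Request R1 ($53), Car 58→Request R3 ($63), Car 12→Request R7 ($34), Car 106→Request R4 ($64) — total 39+65+53+63+34+64 = $318.
Next-best assignment: Car 31→Request R7, Car 85→Request R5, Car 70→Request R1, Car 58→Request R2, Car 12→Request R3, Car 106→Request R4 = $306.
Checked against all permutations: $318 is optimal.

Max total: $318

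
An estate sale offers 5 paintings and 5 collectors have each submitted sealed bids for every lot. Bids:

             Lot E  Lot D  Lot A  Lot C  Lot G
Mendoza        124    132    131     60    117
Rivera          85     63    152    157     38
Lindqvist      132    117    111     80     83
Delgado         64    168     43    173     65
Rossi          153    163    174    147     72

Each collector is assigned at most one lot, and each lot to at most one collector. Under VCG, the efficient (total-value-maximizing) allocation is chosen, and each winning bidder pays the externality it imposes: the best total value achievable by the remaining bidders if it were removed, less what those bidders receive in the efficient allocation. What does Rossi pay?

Efficient allocation: Mendoza→Lot G ($117), Rivera→Lot C ($157), Lindqvist→Lot E ($132), Delgado→Lot D ($168), Rossi→Lot A ($174); total welfare W = $748.
Rossi receives Lot A at value $174, so the others get W − 174 = $574.
Without Rossi: best allocation of the remaining 4 bidders over all 5 lots is Mendoza→Lot D ($132), Rivera→Lot A ($152), Lindqvist→Lot E ($132), Delgado→Lot C ($173), total $589.
VCG payment = (others' best without Rossi) − (others' welfare with Rossi) = 589 − 574 = $15.

Rossi pays $15.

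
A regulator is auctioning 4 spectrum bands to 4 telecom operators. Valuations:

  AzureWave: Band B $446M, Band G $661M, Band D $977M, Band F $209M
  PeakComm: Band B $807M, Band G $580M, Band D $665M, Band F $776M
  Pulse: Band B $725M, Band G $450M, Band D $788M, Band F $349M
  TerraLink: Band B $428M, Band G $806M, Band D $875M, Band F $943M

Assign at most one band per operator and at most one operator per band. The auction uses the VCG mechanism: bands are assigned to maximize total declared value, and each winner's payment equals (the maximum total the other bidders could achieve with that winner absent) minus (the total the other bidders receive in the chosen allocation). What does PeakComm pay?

PeakComm pays $137M.

Efficient allocation: AzureWave→Band D ($977M), PeakComm→Band F ($776M), Pulse→Band B ($725M), TerraLink→Band G ($806M); total welfare W = $3284M.
PeakComm receives Band F at value $776M, so the others get W − 776 = $2508M.
Without PeakComm: best allocation of the remaining 3 bidders over all 4 bands is AzureWave→Band D ($977M), Pulse→Band B ($725M), TerraLink→Band F ($943M), total $2645M.
VCG payment = (others' best without PeakComm) − (others' welfare with PeakComm) = 2645 − 2508 = $137M.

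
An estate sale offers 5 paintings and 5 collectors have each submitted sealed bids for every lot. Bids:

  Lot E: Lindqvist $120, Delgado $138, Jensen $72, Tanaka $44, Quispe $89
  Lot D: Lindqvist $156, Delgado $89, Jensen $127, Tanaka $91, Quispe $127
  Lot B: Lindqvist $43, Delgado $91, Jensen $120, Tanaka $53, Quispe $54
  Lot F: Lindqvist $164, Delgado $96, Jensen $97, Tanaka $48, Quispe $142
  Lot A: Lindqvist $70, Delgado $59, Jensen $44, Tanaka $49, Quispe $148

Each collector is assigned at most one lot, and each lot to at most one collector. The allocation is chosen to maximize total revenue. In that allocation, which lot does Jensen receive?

Jensen receives Lot B.

Treat this as an assignment problem: match each collector to one lot.
Optimal: Lindqvist→Lot F ($164), Delgado→Lot E ($138), Jensen→Lot B ($120), Tanaka→Lot D ($91), Quispe→Lot A ($148) — total 164+138+120+91+148 = $661.
Max-entry greedy (repeatedly take the single best remaining cell) gives $630, worse by 31.
Next-best assignment: Lindqvist→Lot F, Delgado→Lot E, Jensen→Lot D, Tanaka→Lot B, Quispe→Lot A = $630.
No other one-to-one assignment exceeds $661.
Jensen's own top lot is Lot D ($127), but forcing Jensen→Lot D and reassigning the rest optimally gives only $630 — worse by 31.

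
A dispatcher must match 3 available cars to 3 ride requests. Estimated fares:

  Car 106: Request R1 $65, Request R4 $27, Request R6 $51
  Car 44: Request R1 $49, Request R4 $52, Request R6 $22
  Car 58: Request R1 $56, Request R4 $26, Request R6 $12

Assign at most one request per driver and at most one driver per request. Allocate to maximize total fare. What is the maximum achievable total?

This is the linear assignment problem.
Optimal: Car 106→Request R6 ($51), Car 44→Request R4 ($52), Car 58→Request R1 ($56) — total 51+52+56 = $159.
Column-greedy (each request in turn goes to its best remaining driver) gives $129, worse by 30.
Checked against all permutations: $159 is optimal.

Max total: $159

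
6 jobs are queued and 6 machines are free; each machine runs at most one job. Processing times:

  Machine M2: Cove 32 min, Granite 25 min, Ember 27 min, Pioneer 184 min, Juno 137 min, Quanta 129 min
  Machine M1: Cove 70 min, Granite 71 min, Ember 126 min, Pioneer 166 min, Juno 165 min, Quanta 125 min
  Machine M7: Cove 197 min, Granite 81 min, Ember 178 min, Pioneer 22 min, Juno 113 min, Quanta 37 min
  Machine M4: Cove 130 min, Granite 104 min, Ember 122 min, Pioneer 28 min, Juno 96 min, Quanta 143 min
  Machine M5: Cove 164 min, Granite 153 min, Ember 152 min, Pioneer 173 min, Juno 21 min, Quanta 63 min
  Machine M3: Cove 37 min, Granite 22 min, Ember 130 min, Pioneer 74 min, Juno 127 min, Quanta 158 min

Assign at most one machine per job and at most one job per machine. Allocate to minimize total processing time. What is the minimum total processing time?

Optimal: Cove→Machine M1 (70 min), Granite→Machine M3 (22 min), Ember→Machine M2 (27 min), Pioneer→Machine M4 (28 min), Juno→Machine M5 (21 min), Quanta→Machine M7 (37 min) — total 70+22+27+28+21+37 = 205 min.
Min-entry greedy (repeatedly take the single cheapest remaining cell) gives 305 min, worse by 100.
Next-best assignment: Cove→Machine M3, Granite→Machine M1, Ember→Machine M2, Pioneer→Machine M4, Juno→Machine M5, Quanta→Machine M7 = 221 min.

Minimum total: 205 min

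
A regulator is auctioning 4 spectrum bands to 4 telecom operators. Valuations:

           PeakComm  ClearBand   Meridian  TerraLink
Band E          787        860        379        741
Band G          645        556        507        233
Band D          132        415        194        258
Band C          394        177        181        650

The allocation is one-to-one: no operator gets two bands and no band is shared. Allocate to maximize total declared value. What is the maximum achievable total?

Max total: $2359M

Optimal: PeakComm→Band E ($787M), ClearBand→Band D ($415M), Meridian→Band G ($507M), TerraLink→Band C ($650M) — total 787+415+507+650 = $2359M.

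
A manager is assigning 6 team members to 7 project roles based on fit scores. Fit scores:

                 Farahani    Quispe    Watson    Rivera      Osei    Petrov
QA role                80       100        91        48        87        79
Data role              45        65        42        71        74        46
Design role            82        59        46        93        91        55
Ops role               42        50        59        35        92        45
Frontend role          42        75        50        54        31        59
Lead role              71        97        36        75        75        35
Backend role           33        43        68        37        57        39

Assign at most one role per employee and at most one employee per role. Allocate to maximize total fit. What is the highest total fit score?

Optimal: Farahani→Design role (82 pts), Quispe→Lead role (97 pts), Watson→QA role (91 pts), Rivera→Data role (71 pts), Osei→Ops role (92 pts), Petrov→Frontend role (59 pts) — total 82+97+91+71+92+59 = 492 pts.
Max-entry greedy (repeatedly take the single best remaining cell) gives 483 pts, worse by 9.
Next-best assignment: Farahani→QA role, Quispe→Lead role, Watson→Backend role, Rivera→Design role, Osei→Ops role, Petrov→Frontend role = 489 pts.
Swapping Watson↔Quispe (Watson→Lead role 36 pts, Quispe→QA role 100 pts) loses 52.
Every other assignment is strictly worse.

Max total: 492 pts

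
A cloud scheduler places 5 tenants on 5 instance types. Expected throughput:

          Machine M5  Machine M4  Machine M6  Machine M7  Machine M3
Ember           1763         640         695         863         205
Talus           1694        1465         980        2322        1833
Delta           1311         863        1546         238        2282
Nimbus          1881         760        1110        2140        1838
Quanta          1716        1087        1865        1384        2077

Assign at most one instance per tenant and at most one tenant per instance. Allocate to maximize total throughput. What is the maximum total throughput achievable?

Max total: 9515 ops/s

This is the linear assignment problem.
Optimal: Ember→Machine M5 (1763 ops/s), Talus→Machine M4 (1465 ops/s), Delta→Machine M3 (2282 ops/s), Nimbus→Machine M7 (2140 ops/s), Quanta→Machine M6 (1865 ops/s) — total 1763+1465+2282+2140+1865 = 9515 ops/s.
Max-entry greedy (repeatedly take the single best remaining cell) gives 8990 ops/s, worse by 525.
Next-best assignment: Ember→Machine M5, Talus→Machine M7, Delta→Machine M3, Nimbus→Machine M4, Quanta→Machine M6 = 8992 ops/s.
Every other assignment is strictly worse.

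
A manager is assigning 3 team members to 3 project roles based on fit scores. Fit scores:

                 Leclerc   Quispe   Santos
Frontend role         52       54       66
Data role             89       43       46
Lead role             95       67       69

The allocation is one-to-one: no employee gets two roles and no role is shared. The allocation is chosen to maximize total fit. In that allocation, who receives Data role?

Leclerc receives Data role.

Optimal: Leclerc→Data role (89 pts), Quispe→Lead role (67 pts), Santos→Frontend role (66 pts) — total 89+67+66 = 222 pts.
Row-greedy (each employee in turn takes its best remaining role) gives 195 pts, worse by 27.
Next-best assignment: Leclerc→Data role, Quispe→Frontend role, Santos→Lead role = 212 pts.
Checked against all permutations: 222 pts is optimal.
Leclerc's own top role is Lead role (95 pts), but forcing Leclerc→Lead role and reassigning the rest optimally gives only 204 pts — worse by 18.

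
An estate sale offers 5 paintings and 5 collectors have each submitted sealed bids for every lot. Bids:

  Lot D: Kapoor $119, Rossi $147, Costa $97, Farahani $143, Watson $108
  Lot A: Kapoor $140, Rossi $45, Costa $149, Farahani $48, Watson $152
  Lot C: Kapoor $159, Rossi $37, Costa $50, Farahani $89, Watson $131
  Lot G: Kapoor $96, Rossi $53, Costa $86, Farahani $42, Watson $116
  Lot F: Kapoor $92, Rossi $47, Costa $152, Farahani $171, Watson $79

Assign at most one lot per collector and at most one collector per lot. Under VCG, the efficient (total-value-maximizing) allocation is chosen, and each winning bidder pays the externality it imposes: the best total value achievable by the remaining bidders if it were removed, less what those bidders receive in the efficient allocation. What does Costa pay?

Efficient allocation: Kapoor→Lot C ($159), Rossi→Lot D ($147), Costa→Lot A ($149), Farahani→Lot F ($171), Watson→Lot G ($116); total welfare W = $742.
Costa receives Lot A at value $149, so the others get W − 149 = $593.
Without Costa: best allocation of the remaining 4 bidders over all 5 lots is Kapoor→Lot C ($159), Rossi→Lot D ($147), Farahani→Lot F ($171), Watson→Lot A ($152), total $629.
VCG payment = (others' best without Costa) − (others' welfare with Costa) = 629 − 593 = $36.

Costa pays $36.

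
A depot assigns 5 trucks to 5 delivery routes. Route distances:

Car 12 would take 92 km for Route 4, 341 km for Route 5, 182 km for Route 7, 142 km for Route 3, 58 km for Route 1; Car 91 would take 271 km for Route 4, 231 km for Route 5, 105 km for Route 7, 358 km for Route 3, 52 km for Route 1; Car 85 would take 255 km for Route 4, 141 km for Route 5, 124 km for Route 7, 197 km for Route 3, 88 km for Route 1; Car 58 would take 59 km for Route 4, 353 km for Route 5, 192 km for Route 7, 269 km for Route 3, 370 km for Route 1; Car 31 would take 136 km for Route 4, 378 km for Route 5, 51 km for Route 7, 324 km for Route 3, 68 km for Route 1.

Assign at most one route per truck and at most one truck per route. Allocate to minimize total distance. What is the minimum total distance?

Minimum total: 445 km

Optimal: Car 12→Route 3 (142 km), Car 91→Route 1 (52 km), Car 85→Route 5 (141 km), Car 58→Route 4 (59 km), Car 31→Route 7 (51 km) — total 142+52+141+59+51 = 445 km.
Row-greedy (each truck in turn takes its cheapest remaining route) gives 687 km, worse by 242.
Next-best assignment: Car 12→Route 3, Car 91→Route 7, Car 85→Route 5, Car 58→Route 4, Car 31→Route 1 = 515 km.
No other one-to-one assignment undercuts 445 km.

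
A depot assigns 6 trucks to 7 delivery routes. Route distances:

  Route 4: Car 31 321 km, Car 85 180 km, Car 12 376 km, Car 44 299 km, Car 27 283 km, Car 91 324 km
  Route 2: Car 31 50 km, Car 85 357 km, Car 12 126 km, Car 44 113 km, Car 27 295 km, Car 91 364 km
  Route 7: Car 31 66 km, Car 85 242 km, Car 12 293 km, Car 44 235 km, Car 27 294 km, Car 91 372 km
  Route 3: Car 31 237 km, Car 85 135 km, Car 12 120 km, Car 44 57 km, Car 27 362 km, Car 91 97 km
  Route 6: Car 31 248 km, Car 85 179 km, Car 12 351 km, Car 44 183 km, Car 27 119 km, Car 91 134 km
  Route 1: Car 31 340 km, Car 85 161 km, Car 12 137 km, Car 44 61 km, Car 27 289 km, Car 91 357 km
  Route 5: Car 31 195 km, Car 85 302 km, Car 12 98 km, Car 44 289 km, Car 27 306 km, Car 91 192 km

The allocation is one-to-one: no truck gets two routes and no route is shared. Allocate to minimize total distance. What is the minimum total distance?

Treat this as an assignment problem: match each truck to one route.
Optimal: Car 31→Route 2 (50 km), Car 85→Route 4 (180 km), Car 12→Route 5 (98 km), Car 44→Route 1 (61 km), Car 27→Route 6 (119 km), Car 91→Route 3 (97 km) — total 50+180+98+61+119+97 = 605 km.
Row-greedy (each truck in turn takes its cheapest remaining route) gives 787 km, worse by 182.

Minimum total: 605 km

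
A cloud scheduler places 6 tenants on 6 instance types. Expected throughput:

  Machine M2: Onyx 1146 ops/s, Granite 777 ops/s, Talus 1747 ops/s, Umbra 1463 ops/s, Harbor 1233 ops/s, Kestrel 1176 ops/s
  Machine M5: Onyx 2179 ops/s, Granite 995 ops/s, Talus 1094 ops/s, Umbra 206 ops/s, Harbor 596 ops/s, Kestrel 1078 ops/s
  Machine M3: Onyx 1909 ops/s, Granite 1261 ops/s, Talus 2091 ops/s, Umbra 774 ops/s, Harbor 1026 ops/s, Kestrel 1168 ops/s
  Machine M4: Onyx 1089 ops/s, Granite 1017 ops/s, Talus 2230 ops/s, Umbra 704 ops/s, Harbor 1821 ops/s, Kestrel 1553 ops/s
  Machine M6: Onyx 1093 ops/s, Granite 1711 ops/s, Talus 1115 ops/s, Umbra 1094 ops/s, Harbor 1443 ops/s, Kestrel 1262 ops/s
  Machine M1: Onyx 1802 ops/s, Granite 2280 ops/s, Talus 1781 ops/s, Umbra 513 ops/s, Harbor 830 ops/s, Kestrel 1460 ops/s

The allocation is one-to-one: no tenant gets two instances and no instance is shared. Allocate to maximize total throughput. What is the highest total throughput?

Optimal: Onyx→Machine M5 (2179 ops/s), Granite→Machine M1 (2280 ops/s), Talus→Machine M3 (2091 ops/s), Umbra→Machine M2 (1463 ops/s), Harbor→Machine M4 (1821 ops/s), Kestrel→Machine M6 (1262 ops/s) — total 2179+2280+2091+1463+1821+1262 = 11096 ops/s.
Column-greedy (each instance in turn goes to its best remaining tenant) gives 8783 ops/s, worse by 2313.
Next-best assignment: Onyx→Machine M5, Granite→Machine M1, Talus→Machine M3, Umbra→Machine M2, Harbor→Machine M6, Kestrel→Machine M4 = 11009 ops/s.
Swapping Harbor↔Granite (Harbor→Machine M1 830 ops/s, Granite→Machine M4 1017 ops/s) loses 2254.

Max total: 11096 ops/s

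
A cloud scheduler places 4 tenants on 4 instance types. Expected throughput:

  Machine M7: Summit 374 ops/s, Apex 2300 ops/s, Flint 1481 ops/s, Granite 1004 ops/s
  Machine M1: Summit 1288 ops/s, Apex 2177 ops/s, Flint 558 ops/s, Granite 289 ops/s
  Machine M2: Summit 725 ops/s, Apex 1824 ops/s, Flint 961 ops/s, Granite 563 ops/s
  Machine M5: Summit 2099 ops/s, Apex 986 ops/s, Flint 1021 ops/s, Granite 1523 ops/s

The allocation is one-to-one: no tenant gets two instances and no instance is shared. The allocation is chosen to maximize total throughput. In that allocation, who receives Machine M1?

Apex receives Machine M1.

Optimal: Summit→Machine M5 (2099 ops/s), Apex→Machine M1 (2177 ops/s), Flint→Machine M7 (1481 ops/s), Granite→Machine M2 (563 ops/s) — total 2099+2177+1481+563 = 6320 ops/s.
Row-greedy (each tenant in turn takes its best remaining instance) gives 5649 ops/s, worse by 671.
Next-best assignment: Summit→Machine M5, Apex→Machine M1, Flint→Machine M2, Granite→Machine M7 = 6241 ops/s.
Swapping Flint↔Summit (Flint→Machine M5 1021 ops/s, Summit→Machine M7 374 ops/s) loses 2185.
Every other assignment is strictly worse.
Apex's own top instance is Machine M7 (2300 ops/s), but forcing Apex→Machine M7 and reassigning the rest optimally gives only 6072 ops/s — worse by 248.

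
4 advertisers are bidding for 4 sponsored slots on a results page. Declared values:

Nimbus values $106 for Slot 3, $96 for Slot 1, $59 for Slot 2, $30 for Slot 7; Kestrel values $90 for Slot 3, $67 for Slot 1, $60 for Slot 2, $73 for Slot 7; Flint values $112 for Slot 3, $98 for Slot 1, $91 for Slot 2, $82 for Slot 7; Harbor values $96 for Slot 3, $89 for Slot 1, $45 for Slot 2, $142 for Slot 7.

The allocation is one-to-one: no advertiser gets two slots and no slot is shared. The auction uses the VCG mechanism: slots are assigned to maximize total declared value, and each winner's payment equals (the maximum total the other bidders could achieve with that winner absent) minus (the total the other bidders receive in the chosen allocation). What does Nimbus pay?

Nimbus pays $7.

Efficient allocation: Nimbus→Slot 1 ($96), Kestrel→Slot 3 ($90), Flint→Slot 2 ($91), Harbor→Slot 7 ($142); total welfare W = $419.
Nimbus receives Slot 1 at value $96, so the others get W − 96 = $323.
Without Nimbus: best allocation of the remaining 3 bidders over all 4 slots is Kestrel→Slot 3 ($90), Flint→Slot 1 ($98), Harbor→Slot 7 ($142), total $330.
VCG payment = (others' best without Nimbus) − (others' welfare with Nimbus) = 330 − 323 = $7.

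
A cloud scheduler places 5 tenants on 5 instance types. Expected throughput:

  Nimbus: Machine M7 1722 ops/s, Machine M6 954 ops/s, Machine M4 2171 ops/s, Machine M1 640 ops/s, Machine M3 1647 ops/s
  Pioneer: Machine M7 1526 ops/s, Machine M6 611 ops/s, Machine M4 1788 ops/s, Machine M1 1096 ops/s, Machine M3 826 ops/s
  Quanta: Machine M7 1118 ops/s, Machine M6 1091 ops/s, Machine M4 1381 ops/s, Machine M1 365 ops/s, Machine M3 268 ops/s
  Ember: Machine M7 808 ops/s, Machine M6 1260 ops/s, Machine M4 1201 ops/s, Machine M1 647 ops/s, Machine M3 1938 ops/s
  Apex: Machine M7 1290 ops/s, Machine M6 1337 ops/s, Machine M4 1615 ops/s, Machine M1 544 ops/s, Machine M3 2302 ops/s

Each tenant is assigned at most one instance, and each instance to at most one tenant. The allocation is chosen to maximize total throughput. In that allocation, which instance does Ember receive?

Ember receives Machine M6.

Optimal: Nimbus→Machine M4 (2171 ops/s), Pioneer→Machine M1 (1096 ops/s), Quanta→Machine M7 (1118 ops/s), Ember→Machine M6 (1260 ops/s), Apex→Machine M3 (2302 ops/s) — total 2171+1096+1118+1260+2302 = 7947 ops/s.
Row-greedy (each tenant in turn takes its best remaining instance) gives 7270 ops/s, worse by 677.
Next-best assignment: Nimbus→Machine M7, Pioneer→Machine M1, Quanta→Machine M4, Ember→Machine M6, Apex→Machine M3 = 7761 ops/s.
Ember's own top instance is Machine M3 (1938 ops/s), but forcing Ember→Machine M3 and reassigning the rest optimally gives only 7660 ops/s — worse by 287.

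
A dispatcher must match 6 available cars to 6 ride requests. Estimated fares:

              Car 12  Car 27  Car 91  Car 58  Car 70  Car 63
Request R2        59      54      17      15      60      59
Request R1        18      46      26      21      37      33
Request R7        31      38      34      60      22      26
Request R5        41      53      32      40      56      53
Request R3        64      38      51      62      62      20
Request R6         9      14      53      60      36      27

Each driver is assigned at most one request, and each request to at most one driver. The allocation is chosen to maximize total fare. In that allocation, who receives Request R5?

Car 70 receives Request R5.

This is a one-to-one assignment (maximum-weight bipartite matching).
Optimal: Car 12→Request R3 ($64), Car 27→Request R1 ($46), Car 91→Request R6 ($53), Car 58→Request R7 ($60), Car 70→Request R5 ($56), Car 63→Request R2 ($59) — total 64+46+53+60+56+59 = $338.
Column-greedy (each request in turn goes to its best remaining driver) gives $336, worse by 2.
Car 70's own top request is Request R3 ($62), but forcing Car 70→Request R3 and reassigning the rest optimally gives only $333 — worse by 5.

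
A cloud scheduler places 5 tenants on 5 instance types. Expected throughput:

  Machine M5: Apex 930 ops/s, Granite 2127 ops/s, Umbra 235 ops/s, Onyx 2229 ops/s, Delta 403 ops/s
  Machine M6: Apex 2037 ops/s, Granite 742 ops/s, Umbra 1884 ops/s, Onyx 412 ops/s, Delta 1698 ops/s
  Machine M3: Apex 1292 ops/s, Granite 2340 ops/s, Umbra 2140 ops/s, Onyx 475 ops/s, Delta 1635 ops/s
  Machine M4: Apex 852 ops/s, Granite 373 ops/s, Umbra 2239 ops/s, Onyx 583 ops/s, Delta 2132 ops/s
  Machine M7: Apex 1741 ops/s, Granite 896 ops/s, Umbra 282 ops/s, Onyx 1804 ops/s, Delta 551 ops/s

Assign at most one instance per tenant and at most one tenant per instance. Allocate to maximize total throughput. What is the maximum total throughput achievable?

Maximum total: 10326 ops/s

Optimal: Apex→Machine M7 (1741 ops/s), Granite→Machine M3 (2340 ops/s), Umbra→Machine M6 (1884 ops/s), Onyx→Machine M5 (2229 ops/s), Delta→Machine M4 (2132 ops/s) — total 1741+2340+1884+2229+2132 = 10326 ops/s.
Max-entry greedy (repeatedly take the single best remaining cell) gives 9396 ops/s, worse by 930.
Swapping Apex↔Delta (Apex→Machine M4 852 ops/s, Delta→Machine M7 551 ops/s) loses 2470.
Every other assignment is strictly worse.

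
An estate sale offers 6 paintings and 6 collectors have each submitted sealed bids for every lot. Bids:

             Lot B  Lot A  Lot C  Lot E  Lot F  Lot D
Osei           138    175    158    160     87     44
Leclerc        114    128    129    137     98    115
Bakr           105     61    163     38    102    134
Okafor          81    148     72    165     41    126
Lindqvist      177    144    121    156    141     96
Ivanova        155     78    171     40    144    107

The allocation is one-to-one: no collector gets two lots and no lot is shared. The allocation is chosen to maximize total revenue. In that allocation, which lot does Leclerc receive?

Leclerc receives Lot D.

Optimal: Osei→Lot A ($175), Leclerc→Lot D ($115), Bakr→Lot C ($163), Okafor→Lot E ($165), Lindqvist→Lot B ($177), Ivanova→Lot F ($144) — total 175+115+163+165+177+144 = $939.
Max-entry greedy (repeatedly take the single best remaining cell) gives $920, worse by 19.
Next-best assignment: Osei→Lot A, Leclerc→Lot C, Bakr→Lot D, Okafor→Lot E, Lindqvist→Lot B, Ivanova→Lot F = $924.
Leclerc's own top lot is Lot E ($137), but forcing Leclerc→Lot E and reassigning the rest optimally gives only $922 — worse by 17.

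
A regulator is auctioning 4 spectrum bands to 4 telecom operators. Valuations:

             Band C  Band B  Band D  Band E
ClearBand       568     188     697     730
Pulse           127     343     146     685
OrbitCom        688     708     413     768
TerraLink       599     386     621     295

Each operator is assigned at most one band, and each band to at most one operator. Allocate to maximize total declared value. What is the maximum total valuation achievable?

Maximum total: $2689M

Optimal: ClearBand→Band D ($697M), Pulse→Band E ($685M), OrbitCom→Band B ($708M), TerraLink→Band C ($599M) — total 697+685+708+599 = $2689M.
Max-entry greedy (repeatedly take the single best remaining cell) gives $2407M, worse by 282.
Checked against all permutations: $2689M is optimal.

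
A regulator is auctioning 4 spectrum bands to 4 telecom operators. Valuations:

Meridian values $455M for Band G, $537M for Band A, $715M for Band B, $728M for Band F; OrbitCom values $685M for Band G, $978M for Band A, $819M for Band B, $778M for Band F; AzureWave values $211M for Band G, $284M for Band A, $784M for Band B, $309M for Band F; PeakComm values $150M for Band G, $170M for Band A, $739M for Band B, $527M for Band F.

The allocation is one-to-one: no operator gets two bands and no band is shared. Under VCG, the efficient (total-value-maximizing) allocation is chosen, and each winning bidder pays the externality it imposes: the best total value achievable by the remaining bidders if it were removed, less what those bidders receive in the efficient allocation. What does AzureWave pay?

Efficient allocation: Meridian→Band G ($455M), OrbitCom→Band A ($978M), AzureWave→Band B ($784M), PeakComm→Band F ($527M); total welfare W = $2744M.
AzureWave receives Band B at value $784M, so the others get W − 784 = $1960M.
Without AzureWave: best allocation of the remaining 3 bidders over all 4 bands is Meridian→Band F ($728M), OrbitCom→Band A ($978M), PeakComm→Band B ($739M), total $2445M.
VCG payment = (others' best without AzureWave) − (others' welfare with AzureWave) = 2445 − 1960 = $485M.

AzureWave pays $485M.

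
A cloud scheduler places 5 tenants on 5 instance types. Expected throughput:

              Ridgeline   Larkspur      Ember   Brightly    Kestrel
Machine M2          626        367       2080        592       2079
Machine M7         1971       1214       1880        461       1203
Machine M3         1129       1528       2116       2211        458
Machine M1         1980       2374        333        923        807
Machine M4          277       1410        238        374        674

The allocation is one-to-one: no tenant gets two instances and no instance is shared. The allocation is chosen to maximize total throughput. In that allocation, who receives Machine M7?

Optimal: Ridgeline→Machine M1 (1980 ops/s), Larkspur→Machine M4 (1410 ops/s), Ember→Machine M7 (1880 ops/s), Brightly→Machine M3 (2211 ops/s), Kestrel→Machine M2 (2079 ops/s) — total 1980+1410+1880+2211+2079 = 9560 ops/s.
Row-greedy (each tenant in turn takes its best remaining instance) gives 6723 ops/s, worse by 2837.
Checked against all permutations: 9560 ops/s is optimal.
Ember's own top instance is Machine M3 (2116 ops/s), but forcing Ember→Machine M3 and reassigning the rest optimally gives only 8914 ops/s — worse by 646.

Ember receives Machine M7.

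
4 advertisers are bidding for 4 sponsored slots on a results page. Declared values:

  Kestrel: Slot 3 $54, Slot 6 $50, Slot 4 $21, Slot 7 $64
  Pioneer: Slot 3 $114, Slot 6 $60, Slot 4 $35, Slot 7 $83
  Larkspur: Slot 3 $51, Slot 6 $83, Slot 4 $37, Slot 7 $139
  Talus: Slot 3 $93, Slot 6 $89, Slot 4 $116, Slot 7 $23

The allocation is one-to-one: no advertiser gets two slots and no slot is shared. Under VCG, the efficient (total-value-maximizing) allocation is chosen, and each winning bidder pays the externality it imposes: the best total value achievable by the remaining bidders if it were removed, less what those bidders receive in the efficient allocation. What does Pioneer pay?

Pioneer pays $4.

Efficient allocation: Kestrel→Slot 6 ($50), Pioneer→Slot 3 ($114), Larkspur→Slot 7 ($139), Talus→Slot 4 ($116); total welfare W = $419.
Pioneer receives Slot 3 at value $114, so the others get W − 114 = $305.
Without Pioneer: best allocation of the remaining 3 bidders over all 4 slots is Kestrel→Slot 3 ($54), Larkspur→Slot 7 ($139), Talus→Slot 4 ($116), total $309.
VCG payment = (others' best without Pioneer) − (others' welfare with Pioneer) = 309 − 305 = $4.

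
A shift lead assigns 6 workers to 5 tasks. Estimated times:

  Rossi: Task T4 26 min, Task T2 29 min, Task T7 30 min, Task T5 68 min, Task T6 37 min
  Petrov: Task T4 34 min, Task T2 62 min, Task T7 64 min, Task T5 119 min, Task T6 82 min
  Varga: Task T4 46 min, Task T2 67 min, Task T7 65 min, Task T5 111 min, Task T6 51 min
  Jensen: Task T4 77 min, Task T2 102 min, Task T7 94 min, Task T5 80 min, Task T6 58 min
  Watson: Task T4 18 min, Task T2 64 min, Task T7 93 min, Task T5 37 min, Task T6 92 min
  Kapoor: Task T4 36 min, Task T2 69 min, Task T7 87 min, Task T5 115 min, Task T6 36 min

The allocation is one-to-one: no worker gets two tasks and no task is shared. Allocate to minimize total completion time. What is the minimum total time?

Optimal: Petrov→Task T4 (34 min), Rossi→Task T2 (29 min), Varga→Task T7 (65 min), Watson→Task T5 (37 min), Kapoor→Task T6 (36 min) — total 34+29+65+37+36 = 201 min.
Min-entry greedy (repeatedly take the single cheapest remaining cell) gives 227 min, worse by 26.
Next-best assignment: Petrov→Task T4, Varga→Task T2, Rossi→Task T7, Watson→Task T5, Kapoor→Task T6 = 204 min.

Minimum total: 201 min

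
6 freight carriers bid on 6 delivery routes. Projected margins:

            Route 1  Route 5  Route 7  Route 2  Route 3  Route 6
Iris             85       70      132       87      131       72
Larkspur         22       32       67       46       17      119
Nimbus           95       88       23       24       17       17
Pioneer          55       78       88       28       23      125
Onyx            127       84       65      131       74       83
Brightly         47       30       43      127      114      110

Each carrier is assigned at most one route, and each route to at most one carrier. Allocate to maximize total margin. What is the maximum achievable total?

This is a one-to-one assignment (maximum-weight bipartite matching).
Optimal: Iris→Route 3 ($131k), Larkspur→Route 6 ($119k), Nimbus→Route 5 ($88k), Pioneer→Route 7 ($88k), Onyx→Route 1 ($127k), Brightly→Route 2 ($127k) — total 131+119+88+88+127+127 = $680k.
Column-greedy (each route in turn goes to its best remaining carrier) gives $616k, worse by 64.
Swapping Brightly↔Larkspur (Brightly→Route 6 $110k, Larkspur→Route 2 $46k) loses 90.
Every other assignment is strictly worse.

Maximum total: $680k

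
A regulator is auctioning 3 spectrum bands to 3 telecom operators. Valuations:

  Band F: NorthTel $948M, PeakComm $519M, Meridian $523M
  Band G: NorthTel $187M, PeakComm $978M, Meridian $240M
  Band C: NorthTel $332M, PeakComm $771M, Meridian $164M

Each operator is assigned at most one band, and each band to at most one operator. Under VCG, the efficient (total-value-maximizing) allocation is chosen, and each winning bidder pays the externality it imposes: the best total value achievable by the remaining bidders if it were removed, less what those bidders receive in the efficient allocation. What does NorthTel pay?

Efficient allocation: NorthTel→Band F ($948M), PeakComm→Band G ($978M), Meridian→Band C ($164M); total welfare W = $2090M.
NorthTel receives Band F at value $948M, so the others get W − 948 = $1142M.
Without NorthTel: best allocation of the remaining 2 bidders over all 3 bands is PeakComm→Band G ($978M), Meridian→Band F ($523M), total $1501M.
VCG payment = (others' best without NorthTel) − (others' welfare with NorthTel) = 1501 − 1142 = $359M.

NorthTel pays $359M.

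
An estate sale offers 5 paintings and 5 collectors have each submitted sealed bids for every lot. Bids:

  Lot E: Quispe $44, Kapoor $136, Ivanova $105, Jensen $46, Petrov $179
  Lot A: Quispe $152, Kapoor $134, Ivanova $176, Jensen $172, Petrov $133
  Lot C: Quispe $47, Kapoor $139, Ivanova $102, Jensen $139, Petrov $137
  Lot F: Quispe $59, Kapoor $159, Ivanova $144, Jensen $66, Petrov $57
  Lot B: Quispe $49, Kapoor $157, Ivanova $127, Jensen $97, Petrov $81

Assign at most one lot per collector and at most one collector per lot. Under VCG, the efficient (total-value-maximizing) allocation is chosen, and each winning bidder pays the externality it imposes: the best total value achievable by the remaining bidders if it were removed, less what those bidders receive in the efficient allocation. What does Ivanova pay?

Efficient allocation: Quispe→Lot A ($152), Kapoor→Lot B ($157), Ivanova→Lot F ($144), Jensen→Lot C ($139), Petrov→Lot E ($179); total welfare W = $771.
Ivanova receives Lot F at value $144, so the others get W − 144 = $627.
Without Ivanova: best allocation of the remaining 4 bidders over all 5 lots is Quispe→Lot A ($152), Kapoor→Lot F ($159), Jensen→Lot C ($139), Petrov→Lot E ($179), total $629.
VCG payment = (others' best without Ivanova) − (others' welfare with Ivanova) = 629 − 627 = $2.

Ivanova pays $2.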